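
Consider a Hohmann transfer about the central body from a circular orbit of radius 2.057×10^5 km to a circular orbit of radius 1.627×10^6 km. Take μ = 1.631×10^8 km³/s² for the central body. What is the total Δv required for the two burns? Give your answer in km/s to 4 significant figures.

The Hohmann ellipse has a_t = (r₁ + r₂)/2 = 9.1635×10^5 km.
At r₁ the circular-orbit speed is v₁ = √(μ/r₁) = 28.159 km/s.
On the transfer ellipse at r₁, v² = μ(2/r − 1/a) gives v_p = √[μ(2/r₁ − 1/a_t)] = 37.521 km/s.
First burn Δv₁ = |v_p − v₁| = 9.362 km/s.
At r₂, v₂ = √(μ/r₂) = 10.0123 km/s.
Transfer-orbit speed at r₂: v_a = √[μ(2/r₂ − 1/a_t)] = 4.74373 km/s.
Second burn Δv₂ = |v₂ − v_a| = 5.269 km/s.
Δv = Δv₁ + Δv₂ = 9.362 + 5.269 = 14.63 km/s.

Δv = 14.63 km/s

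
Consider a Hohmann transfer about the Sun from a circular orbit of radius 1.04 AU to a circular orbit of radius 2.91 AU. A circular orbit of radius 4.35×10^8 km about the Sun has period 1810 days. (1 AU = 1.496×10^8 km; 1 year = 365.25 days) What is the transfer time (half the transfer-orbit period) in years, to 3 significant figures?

t = 1.39 years

From Kepler's third law T² = 4π²r³/μ at r = 4.35×10^8 km, T = 1810 days = 1810 × 86400 s = 1.56384×10^8 s: μ = 4π²r³/T² = 1.32875×10^11 km³/s².
In km: r₁ = 1.04 × 1.496×10^8 = 1.55584×10^8 km; r₂ = 2.91 × 1.496×10^8 = 4.35336×10^8 km.
Transfer-ellipse semi-major axis a_t = (r₁ + r₂)/2 = (1.55584×10^8 + 4.35336×10^8)/2 = 2.9546×10^8 km.
By Kepler's third law the transfer-orbit period is T = 2π√(a_t³/μ), so t = T/2 = 4.377×10^7 s.
Converting: 4.377×10^7 s ÷ 3.15576×10^7 s/year (365.25 × 86400) = 1.39 years.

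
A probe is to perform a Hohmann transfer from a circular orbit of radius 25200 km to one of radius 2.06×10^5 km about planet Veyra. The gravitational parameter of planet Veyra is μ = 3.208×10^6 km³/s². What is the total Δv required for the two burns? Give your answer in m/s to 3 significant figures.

Transfer-ellipse semi-major axis a_t = (r₁ + r₂)/2 = (25200 + 2.060×10^5)/2 = 1.156×10^5 km.
Circular speed at r₁: v₁ = √(μ/r₁) = √(3.208×10^6/25200) = 11.283 km/s.
On the transfer ellipse at r₁, vis-viva gives v_p = √[μ(2/r₁ − 1/a_t)] = 15.062 km/s.
First burn Δv₁ = |v_p − v₁| = 3.779 km/s.
At r₂, v₂ = √(μ/r₂) = 3.946 km/s.
Transfer-orbit speed at r₂: v_a = √[μ(2/r₂ − 1/a_t)] = 1.842 km/s.
Second burn Δv₂ = |v₂ − v_a| = 2.104 km/s.
Total Δv = Δv₁ + Δv₂ = 5.883 km/s.

Δv = 5880 m/s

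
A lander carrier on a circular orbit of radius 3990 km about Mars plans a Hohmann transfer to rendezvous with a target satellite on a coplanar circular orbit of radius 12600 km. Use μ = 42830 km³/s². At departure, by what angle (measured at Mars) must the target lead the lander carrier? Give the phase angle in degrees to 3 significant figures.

Semi-major axis of the transfer orbit: a_t = (3990 + 12600)/2 = 8295 km.
The half-period of the transfer ellipse is t = π√(a_t³/μ) = 11470 s.
The target's mean motion on its circular orbit is ω₂ = √(μ/r₂³) = 1.463×10^-4 rad/s.
Angle swept by the target during transfer: ω₂·t = 1.6781 rad = 96.148°.
Arrival is 180° from departure on the ellipse, so φ = 180° − 96.148° = 83.9°.

φ = 83.9°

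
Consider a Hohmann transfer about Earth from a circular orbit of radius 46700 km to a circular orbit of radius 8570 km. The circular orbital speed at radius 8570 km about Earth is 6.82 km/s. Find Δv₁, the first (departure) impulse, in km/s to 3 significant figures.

Δv₁ = 1.29 km/s

From the circular-orbit relation v² = μ/r at r = 8570 km: μ = v²r = (6.82)² × 8570 = 3.98611×10^5 km³/s².
Transfer-ellipse semi-major axis a_t = (r₁ + r₂)/2 = (46700 + 8570)/2 = 27635 km.
Circular speed at r = 46700 km: v_c = √(μ/r) = 2.922 km/s.
Vis-viva on the transfer ellipse at r = 46700 km gives v_t = √[μ(2/r − 1/a_t)] = 1.627 km/s.
Δv₁ = |v_t − v_c| = |1.627 − 2.922| = 1.295 km/s.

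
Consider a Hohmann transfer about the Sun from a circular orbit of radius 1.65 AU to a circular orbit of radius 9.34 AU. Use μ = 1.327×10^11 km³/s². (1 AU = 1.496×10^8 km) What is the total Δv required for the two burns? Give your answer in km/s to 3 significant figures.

Δv = 11.4 km/s

In km: r₁ = 1.65 × 1.496×10^8 = 2.4684×10^8 km; r₂ = 9.34 × 1.496×10^8 = 1.397264×10^9 km.
The Hohmann ellipse has a_t = (r₁ + r₂)/2 = 8.22052×10^8 km.
Circular speed at r₁: v₁ = √(μ/r₁) = √(1.327×10^11/2.4684×10^8) = 23.1861 km/s.
On the transfer ellipse at r₁, vis-viva gives v_p = √[μ(2/r₁ − 1/a_t)] = 30.2285 km/s.
First burn Δv₁ = |v_p − v₁| = 7.042 km/s.
Circular speed at r₂: v₂ = √(μ/r₂) = 9.745 km/s.
Transfer-orbit speed at r₂: v_a = √[μ(2/r₂ − 1/a_t)] = 5.340 km/s.
Second burn Δv₂ = |v₂ − v_a| = 4.405 km/s.
Δv = Δv₁ + Δv₂ = 7.042 + 4.405 = 11.45 km/s.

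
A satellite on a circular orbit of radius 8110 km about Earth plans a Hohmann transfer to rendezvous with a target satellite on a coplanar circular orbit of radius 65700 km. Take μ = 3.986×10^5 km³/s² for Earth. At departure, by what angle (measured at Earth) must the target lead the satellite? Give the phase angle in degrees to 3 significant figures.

φ = 104°

Transfer-ellipse semi-major axis a_t = (r₁ + r₂)/2 = (8110 + 65700)/2 = 36905 km.
Transfer time t = π√(a_t³/μ) = 35280 s.
Target angular speed ω₂ = √(μ/r₂³) = 3.749×10^-5 rad/s.
Angle swept by the target during transfer: ω₂·t = 1.3226 rad = 75.78°.
The satellite traverses 180° on the transfer ellipse, so the target must lead by 180° − 75.78° = 104°.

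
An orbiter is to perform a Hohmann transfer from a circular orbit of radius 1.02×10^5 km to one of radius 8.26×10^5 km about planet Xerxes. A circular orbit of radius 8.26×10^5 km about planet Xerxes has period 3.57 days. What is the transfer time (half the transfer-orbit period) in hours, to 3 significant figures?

t = 18.0 hours

From Kepler's third law T² = 4π²r³/μ at r = 8.26×10^5 km, T = 3.57 days = 3.57 × 86400 s = 3.08448×10^5 s: μ = 4π²r³/T² = 2.33849×10^8 km³/s².
Semi-major axis of the transfer orbit: a_t = (1.020×10^5 + 8.260×10^5)/2 = 4.640×10^5 km.
Half the transfer-orbit period gives t = π√(a_t³/μ) = 64930 s.
Converting: 64930 s ÷ 3600 s/hour = 18.0 hours.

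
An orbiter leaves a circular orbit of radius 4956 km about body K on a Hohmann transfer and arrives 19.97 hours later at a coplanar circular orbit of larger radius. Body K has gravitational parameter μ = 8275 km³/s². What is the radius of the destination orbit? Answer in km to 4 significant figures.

Transfer time t = 19.97 hours = 71892 s, and t = π√(a_t³/μ).
So a_t = (μ t²/π²)^(1/3) = (8275 × (71892)² / π²)^(1/3) = 16303 km.
Since a_t = (r₁ + r₂)/2, r₂ = 2a_t − r₁ = 2×16303 − 4956 = 27650 km.

r₂ = 27650 km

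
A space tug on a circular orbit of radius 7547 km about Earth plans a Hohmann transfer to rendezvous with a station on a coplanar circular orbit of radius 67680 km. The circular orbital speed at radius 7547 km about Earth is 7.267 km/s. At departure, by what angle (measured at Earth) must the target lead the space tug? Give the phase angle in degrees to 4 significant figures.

From the circular-orbit relation v² = μ/r at r = 7547 km: μ = v²r = (7.267)² × 7547 = 3.98552×10^5 km³/s².
Transfer-ellipse semi-major axis a_t = (r₁ + r₂)/2 = (7547 + 67680)/2 = 37613.5 km.
Transfer time t = π√(a_t³/μ) = 36301 s.
Target angular speed ω₂ = √(μ/r₂³) = 3.5855×10^-5 rad/s.
Angle swept by the target during transfer: ω₂·t = 1.3016 rad = 74.58°.
Arrival is 180° from departure on the ellipse, so φ = 180° − 74.58° = 105.4°.

φ = 105.4°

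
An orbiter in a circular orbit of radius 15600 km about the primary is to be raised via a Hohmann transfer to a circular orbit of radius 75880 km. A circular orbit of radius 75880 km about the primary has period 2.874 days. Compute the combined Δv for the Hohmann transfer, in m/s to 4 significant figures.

Δv = 2018 m/s

From Kepler's third law T² = 4π²r³/μ at r = 75880 km, T = 2.874 days = 2.874 × 86400 s = 2.483136×10^5 s: μ = 4π²r³/T² = 2.79731×10^5 km³/s².
The Hohmann ellipse has a_t = (r₁ + r₂)/2 = 45740 km.
Circular speed at r₁: v₁ = √(μ/r₁) = √(2.79731×10^5/15600) = 4.2346 km/s.
Transfer-orbit speed at r₁ (vis-viva equation): v_p = √[μ(2/r₁ − 1/a_t)] = 5.4541 km/s.
First burn Δv₁ = |v_p − v₁| = 1.2195 km/s.
At r₂, v₂ = √(μ/r₂) = 1.920024 km/s.
Transfer-orbit speed at r₂: v_a = √[μ(2/r₂ − 1/a_t)] = 1.121298 km/s.
Second burn Δv₂ = |v₂ − v_a| = 0.79873 km/s.
Total Δv = Δv₁ + Δv₂ = 2.018 km/s.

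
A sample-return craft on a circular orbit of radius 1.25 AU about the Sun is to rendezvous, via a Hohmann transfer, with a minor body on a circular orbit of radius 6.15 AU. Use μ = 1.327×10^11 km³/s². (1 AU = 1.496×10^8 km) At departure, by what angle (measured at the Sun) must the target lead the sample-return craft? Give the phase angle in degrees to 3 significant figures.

φ = 96.0°

In km: r₁ = 1.25 × 1.496×10^8 = 1.870×10^8 km; r₂ = 6.15 × 1.496×10^8 = 9.2004×10^8 km.
Semi-major axis of the transfer orbit: a_t = (1.870×10^8 + 9.2004×10^8)/2 = 5.5352×10^8 km.
The half-period of the transfer ellipse is t = π√(a_t³/μ) = 1.123×10^8 s.
Target angular speed ω₂ = √(μ/r₂³) = 1.305×10^-8 rad/s.
Angle swept by the target during transfer: ω₂·t = 1.466 rad = 84.00°.
The sample-return craft traverses 180° on the transfer ellipse, so the target must lead by 180° − 84.00° = 96.0°.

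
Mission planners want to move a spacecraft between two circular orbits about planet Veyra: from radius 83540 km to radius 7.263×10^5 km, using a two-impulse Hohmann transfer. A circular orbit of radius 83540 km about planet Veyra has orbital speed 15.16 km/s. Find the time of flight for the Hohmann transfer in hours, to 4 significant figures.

From the circular-orbit relation v² = μ/r at r = 83540 km: μ = v²r = (15.16)² × 83540 = 1.91996×10^7 km³/s².
Transfer-ellipse semi-major axis a_t = (r₁ + r₂)/2 = (83540 + 7.263×10^5)/2 = 4.0492×10^5 km.
Transfer time t = π√(a_t³/μ) = π√((4.0492×10^5)³ / 1.91996×10^7) = 1.8474×10^5 s.
Converting: 1.8474×10^5 s ÷ 3600 s/hour = 51.32 hours.

t = 51.32 hours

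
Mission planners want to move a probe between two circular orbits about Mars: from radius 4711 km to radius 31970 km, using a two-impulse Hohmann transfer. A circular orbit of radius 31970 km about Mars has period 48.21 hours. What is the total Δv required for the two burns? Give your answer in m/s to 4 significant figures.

From Kepler's third law T² = 4π²r³/μ at r = 31970 km, T = 48.21 hours = 48.21 × 3600 s = 1.73556×10^5 s: μ = 4π²r³/T² = 42826.1 km³/s².
The Hohmann ellipse has a_t = (r₁ + r₂)/2 = 18340.5 km.
Circular speed at r₁: v₁ = √(μ/r₁) = √(42826.1/4711) = 3.015072 km/s.
On the transfer ellipse at r₁, vis-viva equation gives v_p = √[μ(2/r₁ − 1/a_t)] = 3.980736 km/s.
First burn Δv₁ = |v_p − v₁| = 0.96566 km/s.
Circular speed at r₂: v₂ = √(μ/r₂) = 1.1574 km/s.
Transfer-orbit speed at r₂: v_a = √[μ(2/r₂ − 1/a_t)] = 0.58659 km/s.
Second burn Δv₂ = |v₂ − v_a| = 0.57081 km/s.
Total Δv = Δv₁ + Δv₂ = 1.536 km/s.

Δv = 1536 m/s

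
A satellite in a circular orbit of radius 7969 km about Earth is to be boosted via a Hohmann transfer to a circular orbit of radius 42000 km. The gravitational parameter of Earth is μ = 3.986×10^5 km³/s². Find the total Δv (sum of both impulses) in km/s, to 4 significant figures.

The Hohmann ellipse has a_t = (r₁ + r₂)/2 = 24984.5 km.
Circular speed at r₁: v₁ = √(μ/r₁) = √(3.986×10^5/7969) = 7.0724 km/s.
Transfer-orbit speed at r₁ (vis-viva): v_p = √[μ(2/r₁ − 1/a_t)] = 9.1697 km/s.
First burn Δv₁ = |v_p − v₁| = 2.097 km/s.
At r₂, v₂ = √(μ/r₂) = 3.081 km/s.
Transfer-orbit speed at r₂: v_a = √[μ(2/r₂ − 1/a_t)] = 1.740 km/s.
Second burn Δv₂ = |v₂ − v_a| = 1.341 km/s.
Total Δv = Δv₁ + Δv₂ = 3.438 km/s.

Δv = 3.438 km/s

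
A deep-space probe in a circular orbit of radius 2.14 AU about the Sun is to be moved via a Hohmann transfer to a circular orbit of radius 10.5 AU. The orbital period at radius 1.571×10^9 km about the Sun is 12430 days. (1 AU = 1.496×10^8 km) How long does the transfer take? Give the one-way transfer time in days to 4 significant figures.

t = 2902 days

From Kepler's third law T² = 4π²r³/μ at r = 1.571×10^9 km, T = 12430 days = 12430 × 86400 s = 1.073952×10^9 s: μ = 4π²r³/T² = 1.32715×10^11 km³/s².
In km: r₁ = 2.14 × 1.496×10^8 = 3.20144×10^8 km; r₂ = 10.5 × 1.496×10^8 = 1.5708×10^9 km.
Semi-major axis of the transfer orbit: a_t = (3.20144×10^8 + 1.5708×10^9)/2 = 9.45472×10^8 km.
Transfer time t = π√(a_t³/μ) = π√((9.45472×10^8)³ / 1.32715×10^11) = 2.507×10^8 s.
Converting: 2.507×10^8 s ÷ 86400 s/day = 2902 days.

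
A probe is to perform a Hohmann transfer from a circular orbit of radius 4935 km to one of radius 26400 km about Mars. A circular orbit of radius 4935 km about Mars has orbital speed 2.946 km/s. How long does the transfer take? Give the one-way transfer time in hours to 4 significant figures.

t = 8.269 hours

From the circular-orbit relation v² = μ/r at r = 4935 km: μ = v²r = (2.946)² × 4935 = 42830.5 km³/s².
Transfer-ellipse semi-major axis a_t = (r₁ + r₂)/2 = (4935 + 26400)/2 = 15667.5 km.
Half the transfer-orbit period gives t = π√(a_t³/μ) = 29770 s.
Converting: 29770 s ÷ 3600 s/hour = 8.269 hours.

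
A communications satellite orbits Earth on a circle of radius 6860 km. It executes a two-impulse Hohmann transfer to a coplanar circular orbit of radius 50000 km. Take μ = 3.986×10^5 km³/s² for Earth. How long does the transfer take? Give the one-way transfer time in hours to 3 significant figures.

Semi-major axis of the transfer orbit: a_t = (6860 + 50000)/2 = 28430 km.
Transfer time t = π√(a_t³/μ) = π√((28430)³ / 3.986×10^5) = 23853 s.
Converting: 23853 s ÷ 3600 s/hour = 6.63 hours.

t = 6.63 hours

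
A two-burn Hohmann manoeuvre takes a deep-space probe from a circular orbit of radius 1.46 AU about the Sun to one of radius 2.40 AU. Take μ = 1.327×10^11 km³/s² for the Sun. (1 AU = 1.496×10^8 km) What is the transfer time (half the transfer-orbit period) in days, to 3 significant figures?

In km: r₁ = 1.46 × 1.496×10^8 = 2.18416×10^8 km; r₂ = 2.40 × 1.496×10^8 = 3.5904×10^8 km.
The Hohmann ellipse has a_t = (r₁ + r₂)/2 = 2.88728×10^8 km.
Transfer time t = π√(a_t³/μ) = π√((2.88728×10^8)³ / 1.327×10^11) = 4.231×10^7 s.
Converting: 4.231×10^7 s ÷ 86400 s/day = 490 days.

t = 490 days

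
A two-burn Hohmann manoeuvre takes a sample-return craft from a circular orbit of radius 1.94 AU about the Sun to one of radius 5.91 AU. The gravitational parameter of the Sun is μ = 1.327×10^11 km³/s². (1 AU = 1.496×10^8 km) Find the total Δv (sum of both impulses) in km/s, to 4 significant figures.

Δv = 8.494 km/s

In km: r₁ = 1.94 × 1.496×10^8 = 2.90224×10^8 km; r₂ = 5.91 × 1.496×10^8 = 8.84136×10^8 km.
Transfer-ellipse semi-major axis a_t = (r₁ + r₂)/2 = (2.90224×10^8 + 8.84136×10^8)/2 = 5.8718×10^8 km.
At r₁ the circular-orbit speed is v₁ = √(μ/r₁) = 21.383 km/s.
On the transfer ellipse at r₁, vis-viva equation gives v_p = √[μ(2/r₁ − 1/a_t)] = 26.239 km/s.
First burn Δv₁ = |v_p − v₁| = 4.856 km/s.
Circular speed at r₂: v₂ = √(μ/r₂) = 12.251 km/s.
Transfer-orbit speed at r₂: v_a = √[μ(2/r₂ − 1/a_t)] = 8.6130 km/s.
Second burn Δv₂ = |v₂ − v_a| = 3.638 km/s.
Total Δv = Δv₁ + Δv₂ = 8.494 km/s.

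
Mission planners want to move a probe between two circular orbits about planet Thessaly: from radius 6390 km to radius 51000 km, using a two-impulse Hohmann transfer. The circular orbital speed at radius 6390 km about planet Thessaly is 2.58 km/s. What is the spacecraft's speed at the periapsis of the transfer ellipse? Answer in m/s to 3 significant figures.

From the circular-orbit relation v² = μ/r at r = 6390 km: μ = v²r = (2.58)² × 6390 = 42534.4 km³/s².
Semi-major axis of the transfer orbit: a_t = (6390 + 51000)/2 = 28695 km.
The periapsis of the transfer ellipse is at r = 6390 km.
Applying v² = μ(2/r − 1/a_t): v = 3.440 km/s.

v = 3440 m/s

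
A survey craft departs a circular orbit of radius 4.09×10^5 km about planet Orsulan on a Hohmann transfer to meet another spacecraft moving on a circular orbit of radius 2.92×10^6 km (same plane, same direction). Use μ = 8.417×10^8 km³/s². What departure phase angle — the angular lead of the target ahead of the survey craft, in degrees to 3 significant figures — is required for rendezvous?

φ = 103°

Semi-major axis of the transfer orbit: a_t = (4.090×10^5 + 2.920×10^6)/2 = 1.6645×10^6 km.
Transfer time t = π√(a_t³/μ) = 2.3254×10^5 s.
Target angular speed ω₂ = √(μ/r₂³) = 5.8144×10^-6 rad/s.
Angle swept by the target during transfer: ω₂·t = 1.3521 rad = 77.47°.
The survey craft traverses 180° on the transfer ellipse, so the target must lead by 180° − 77.47° = 103°.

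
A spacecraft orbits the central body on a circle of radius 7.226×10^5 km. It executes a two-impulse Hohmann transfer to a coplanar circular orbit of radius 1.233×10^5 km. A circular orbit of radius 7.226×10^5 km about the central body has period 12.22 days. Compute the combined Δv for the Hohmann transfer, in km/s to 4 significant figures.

Δv = 5.175 km/s

From Kepler's third law T² = 4π²r³/μ at r = 7.226×10^5 km, T = 12.22 days = 12.22 × 86400 s = 1.055808×10^6 s: μ = 4π²r³/T² = 1.33624×10^7 km³/s².
The Hohmann ellipse has a_t = (r₁ + r₂)/2 = 4.2295×10^5 km.
At r₁ the circular-orbit speed is v₁ = √(μ/r₁) = 4.300 km/s.
On the transfer ellipse at r₁, vis-viva equation gives v_a = √[μ(2/r₁ − 1/a_t)] = 2.322 km/s.
First burn Δv₁ = |v_a − v₁| = 1.978 km/s.
At r₂, v₂ = √(μ/r₂) = 10.410 km/s.
Transfer-orbit speed at r₂: v_p = √[μ(2/r₂ − 1/a_t)] = 13.607 km/s.
Second burn Δv₂ = |v₂ − v_p| = 3.197 km/s.
Δv = Δv₁ + Δv₂ = 1.978 + 3.197 = 5.175 km/s.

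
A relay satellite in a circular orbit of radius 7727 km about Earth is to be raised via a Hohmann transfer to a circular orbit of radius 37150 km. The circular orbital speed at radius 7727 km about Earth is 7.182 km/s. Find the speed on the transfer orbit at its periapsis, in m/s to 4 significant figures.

v = 9241 m/s

From the circular-orbit relation v² = μ/r at r = 7727 km: μ = v²r = (7.182)² × 7727 = 3.98567×10^5 km³/s².
Semi-major axis of the transfer orbit: a_t = (7727 + 37150)/2 = 22438.5 km.
The periapsis of the transfer ellipse is at r = 7727 km.
Vis-viva: v = √[μ(2/r − 1/a_t)] = √[3.98567×10^5 × (2/7727 − 1/22438.5)] = 9.241 km/s.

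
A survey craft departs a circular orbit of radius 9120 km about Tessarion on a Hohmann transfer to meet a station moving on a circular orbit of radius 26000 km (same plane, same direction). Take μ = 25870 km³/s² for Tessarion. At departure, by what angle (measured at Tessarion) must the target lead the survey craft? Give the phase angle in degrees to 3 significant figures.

The Hohmann ellipse has a_t = (r₁ + r₂)/2 = 17560 km.
The half-period of the transfer ellipse is t = π√(a_t³/μ) = 45450 s.
The target's mean motion on its circular orbit is ω₂ = √(μ/r₂³) = 3.8365×10^-5 rad/s.
Angle swept by the target during transfer: ω₂·t = 1.7437 rad = 99.91°.
The survey craft traverses 180° on the transfer ellipse, so the target must lead by 180° − 99.91° = 80.1°.

φ = 80.1°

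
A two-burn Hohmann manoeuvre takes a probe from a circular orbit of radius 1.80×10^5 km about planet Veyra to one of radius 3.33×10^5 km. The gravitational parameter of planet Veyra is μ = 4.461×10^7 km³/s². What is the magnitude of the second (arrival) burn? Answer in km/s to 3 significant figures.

Semi-major axis of the transfer orbit: a_t = (1.800×10^5 + 3.330×10^5)/2 = 2.565×10^5 km.
On the circular orbit at r = 3.330×10^5 km, v_c = √(μ/r) = 11.574 km/s.
Vis-viva on the transfer ellipse at r = 3.330×10^5 km gives v_t = √[μ(2/r − 1/a_t)] = 9.6959 km/s.
Δv₂ = |v_t − v_c| = |9.6959 − 11.574| = 1.878 km/s.

Δv₂ = 1.88 km/s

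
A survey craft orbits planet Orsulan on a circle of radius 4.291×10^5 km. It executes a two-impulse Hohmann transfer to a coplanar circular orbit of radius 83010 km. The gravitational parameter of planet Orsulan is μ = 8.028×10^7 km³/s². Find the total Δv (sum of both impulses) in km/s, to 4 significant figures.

Transfer-ellipse semi-major axis a_t = (r₁ + r₂)/2 = (4.291×10^5 + 83010)/2 = 2.56055×10^5 km.
At r₁ the circular-orbit speed is v₁ = √(μ/r₁) = 13.678 km/s.
On the transfer ellipse at r₁, vis-viva gives v_a = √[μ(2/r₁ − 1/a_t)] = 7.7879 km/s.
First burn Δv₁ = |v_a − v₁| = 5.890 km/s.
Circular speed at r₂: v₂ = √(μ/r₂) = 31.09843 km/s.
Transfer-orbit speed at r₂: v_p = √[μ(2/r₂ − 1/a_t)] = 40.25790 km/s.
Second burn Δv₂ = |v₂ − v_p| = 9.159 km/s.
Δv = Δv₁ + Δv₂ = 5.890 + 9.159 = 15.05 km/s.

Δv = 15.05 km/s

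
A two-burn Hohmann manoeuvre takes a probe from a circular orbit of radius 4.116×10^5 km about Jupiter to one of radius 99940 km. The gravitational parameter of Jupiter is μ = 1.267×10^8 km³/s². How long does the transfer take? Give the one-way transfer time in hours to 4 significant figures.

t = 10.03 hours

Transfer-ellipse semi-major axis a_t = (r₁ + r₂)/2 = (4.116×10^5 + 99940)/2 = 2.5577×10^5 km.
Transfer time t = π√(a_t³/μ) = π√((2.5577×10^5)³ / 1.267×10^8) = 36100 s.
Converting: 36100 s ÷ 3600 s/hour = 10.03 hours.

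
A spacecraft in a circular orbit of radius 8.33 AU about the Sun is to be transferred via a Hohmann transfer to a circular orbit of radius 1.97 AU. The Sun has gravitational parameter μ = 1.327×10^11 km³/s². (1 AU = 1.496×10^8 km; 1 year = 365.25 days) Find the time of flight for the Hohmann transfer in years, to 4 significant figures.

In km: r₁ = 8.33 × 1.496×10^8 = 1.246168×10^9 km; r₂ = 1.97 × 1.496×10^8 = 2.94712×10^8 km.
Semi-major axis of the transfer orbit: a_t = (1.246168×10^9 + 2.94712×10^8)/2 = 7.7044×10^8 km.
By Kepler's third law the transfer-orbit period is T = 2π√(a_t³/μ), so t = T/2 = 1.8443×10^8 s.
Converting: 1.8443×10^8 s ÷ 3.15576×10^7 s/year (365.25 × 86400) = 5.844 years.

t = 5.844 years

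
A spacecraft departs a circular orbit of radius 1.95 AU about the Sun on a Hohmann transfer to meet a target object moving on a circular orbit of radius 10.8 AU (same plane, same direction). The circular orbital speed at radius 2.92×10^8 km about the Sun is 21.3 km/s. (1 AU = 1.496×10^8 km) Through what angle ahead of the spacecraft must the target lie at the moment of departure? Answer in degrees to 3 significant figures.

From the circular-orbit relation v² = μ/r at r = 2.92×10^8 km: μ = v²r = (21.3)² × 2.92×10^8 = 1.32477×10^11 km³/s².
In km: r₁ = 1.95 × 1.496×10^8 = 2.9172×10^8 km; r₂ = 10.8 × 1.496×10^8 = 1.61568×10^9 km.
Transfer-ellipse semi-major axis a_t = (r₁ + r₂)/2 = (2.9172×10^8 + 1.61568×10^9)/2 = 9.537×10^8 km.
Transfer time t = π√(a_t³/μ) = 2.5421×10^8 s.
Target angular speed ω₂ = √(μ/r₂³) = 5.6045×10^-9 rad/s.
Angle swept by the target during transfer: ω₂·t = 1.4247 rad = 81.63°.
Arrival is 180° from departure on the ellipse, so φ = 180° − 81.63° = 98.4°.

φ = 98.4°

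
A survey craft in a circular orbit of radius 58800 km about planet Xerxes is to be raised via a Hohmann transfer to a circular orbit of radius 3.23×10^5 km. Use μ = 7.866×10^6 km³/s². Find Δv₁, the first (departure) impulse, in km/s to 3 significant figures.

The Hohmann ellipse has a_t = (r₁ + r₂)/2 = 1.909×10^5 km.
On the circular orbit at r = 58800 km, v_c = √(μ/r) = 11.566 km/s.
Transfer-orbit speed at the same r (vis-viva, a = a_t): v_t = √[μ(2/r − 1/a_t)] = 15.045 km/s.
Δv₁ = |v_t − v_c| = |15.045 − 11.566| = 3.479 km/s.

Δv₁ = 3.48 km/s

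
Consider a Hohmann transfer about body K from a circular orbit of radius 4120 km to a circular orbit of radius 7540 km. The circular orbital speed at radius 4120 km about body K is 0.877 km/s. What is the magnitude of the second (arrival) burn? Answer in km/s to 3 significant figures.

From the circular-orbit relation v² = μ/r at r = 4120 km: μ = v²r = (0.877)² × 4120 = 3168.81 km³/s².
The Hohmann ellipse has a_t = (r₁ + r₂)/2 = 5830 km.
On the circular orbit at r = 7540 km, v_c = √(μ/r) = 0.6483 km/s.
Transfer-orbit speed at the same r (vis-viva, a = a_t): v_t = √[μ(2/r − 1/a_t)] = 0.5450 km/s.
Δv₂ = |v_t − v_c| = |0.5450 − 0.6483| = 0.1033 km/s.

Δv₂ = 0.103 km/s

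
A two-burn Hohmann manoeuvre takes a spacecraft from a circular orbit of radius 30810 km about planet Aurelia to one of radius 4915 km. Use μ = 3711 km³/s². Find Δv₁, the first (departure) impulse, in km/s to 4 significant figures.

The Hohmann ellipse has a_t = (r₁ + r₂)/2 = 17862.5 km.
Circular speed at r = 30810 km: v_c = √(μ/r) = 0.34706 km/s.
Transfer-orbit speed at the same r (vis-viva, a = a_t): v_t = √[μ(2/r − 1/a_t)] = 0.18205 km/s.
Δv₁ = |v_t − v_c| = |0.18205 − 0.34706| = 0.1650 km/s.

Δv₁ = 0.1650 km/s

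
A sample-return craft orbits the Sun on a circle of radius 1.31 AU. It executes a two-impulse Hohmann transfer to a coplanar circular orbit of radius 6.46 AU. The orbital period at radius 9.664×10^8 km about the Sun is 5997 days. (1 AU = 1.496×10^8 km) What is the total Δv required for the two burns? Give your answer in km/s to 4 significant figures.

From Kepler's third law T² = 4π²r³/μ at r = 9.664×10^8 km, T = 5997 days = 5997 × 86400 s = 5.181408×10^8 s: μ = 4π²r³/T² = 1.32720×10^11 km³/s².
In km: r₁ = 1.31 × 1.496×10^8 = 1.95976×10^8 km; r₂ = 6.46 × 1.496×10^8 = 9.66416×10^8 km.
Transfer-ellipse semi-major axis a_t = (r₁ + r₂)/2 = (1.95976×10^8 + 9.66416×10^8)/2 = 5.81196×10^8 km.
Circular speed at r₁: v₁ = √(μ/r₁) = √(1.32720×10^11/1.95976×10^8) = 26.0235 km/s.
On the transfer ellipse at r₁, vis-viva equation gives v_p = √[μ(2/r₁ − 1/a_t)] = 33.5573 km/s.
First burn Δv₁ = |v_p − v₁| = 7.534 km/s.
At r₂, v₂ = √(μ/r₂) = 11.719 km/s.
Transfer-orbit speed at r₂: v_a = √[μ(2/r₂ − 1/a_t)] = 6.8050 km/s.
Second burn Δv₂ = |v₂ − v_a| = 4.914 km/s.
Total Δv = Δv₁ + Δv₂ = 12.45 km/s.

Δv = 12.45 km/s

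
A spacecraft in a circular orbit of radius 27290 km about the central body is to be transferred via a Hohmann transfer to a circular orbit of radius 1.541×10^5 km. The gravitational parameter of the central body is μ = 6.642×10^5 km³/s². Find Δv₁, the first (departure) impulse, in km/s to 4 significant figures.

The Hohmann ellipse has a_t = (r₁ + r₂)/2 = 90695 km.
On the circular orbit at r = 27290 km, v_c = √(μ/r) = 4.9334 km/s.
Vis-viva on the transfer ellipse at r = 27290 km gives v_t = √[μ(2/r − 1/a_t)] = 6.4307 km/s.
Δv₁ = |v_t − v_c| = |6.4307 − 4.9334| = 1.497 km/s.

Δv₁ = 1.497 km/s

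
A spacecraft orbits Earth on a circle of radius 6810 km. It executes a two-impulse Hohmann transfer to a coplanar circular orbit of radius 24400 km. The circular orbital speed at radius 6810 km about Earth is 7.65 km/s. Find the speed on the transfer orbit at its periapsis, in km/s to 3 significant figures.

v = 9.57 km/s

From the circular-orbit relation v² = μ/r at r = 6810 km: μ = v²r = (7.65)² × 6810 = 3.98538×10^5 km³/s².
The Hohmann ellipse has a_t = (r₁ + r₂)/2 = 15605 km.
At periapsis, r = 6810 km.
From the vis-viva equation, v = √[μ(2/r − 1/a_t)] = 9.566 km/s.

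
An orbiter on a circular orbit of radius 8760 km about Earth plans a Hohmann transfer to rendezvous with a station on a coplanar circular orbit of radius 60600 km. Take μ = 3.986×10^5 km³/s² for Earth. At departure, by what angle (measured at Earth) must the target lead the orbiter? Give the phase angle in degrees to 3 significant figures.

φ = 102°

Transfer-ellipse semi-major axis a_t = (r₁ + r₂)/2 = (8760 + 60600)/2 = 34680 km.
Transfer time t = π√(a_t³/μ) = 32137 s.
Target angular speed ω₂ = √(μ/r₂³) = 4.2321×10^-5 rad/s.
Angle swept by the target during transfer: ω₂·t = 1.3601 rad = 77.93°.
Arrival is 180° from departure on the ellipse, so φ = 180° − 77.93° = 102°.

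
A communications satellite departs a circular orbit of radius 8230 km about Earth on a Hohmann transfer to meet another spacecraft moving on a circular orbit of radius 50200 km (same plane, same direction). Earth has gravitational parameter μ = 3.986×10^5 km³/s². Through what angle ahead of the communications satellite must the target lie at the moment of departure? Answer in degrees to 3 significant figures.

The Hohmann ellipse has a_t = (r₁ + r₂)/2 = 29215 km.
Transfer time t = π√(a_t³/μ) = 24848 s.
Target angular speed ω₂ = √(μ/r₂³) = 5.6132×10^-5 rad/s.
Angle swept by the target during transfer: ω₂·t = 1.39477 rad = 79.91°.
The communications satellite traverses 180° on the transfer ellipse, so the target must lead by 180° − 79.91° = 100°.

φ = 100°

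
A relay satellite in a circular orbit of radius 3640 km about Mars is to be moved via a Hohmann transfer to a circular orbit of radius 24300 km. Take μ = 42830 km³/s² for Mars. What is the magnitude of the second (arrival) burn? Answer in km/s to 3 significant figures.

Transfer-ellipse semi-major axis a_t = (r₁ + r₂)/2 = (3640 + 24300)/2 = 13970 km.
On the circular orbit at r = 24300 km, v_c = √(μ/r) = 1.3276 km/s.
Vis-viva on the transfer ellipse at r = 24300 km gives v_t = √[μ(2/r − 1/a_t)] = 0.67768 km/s.
Δv₂ = |v_t − v_c| = |0.67768 − 1.3276| = 0.6499 km/s.

Δv₂ = 0.650 km/s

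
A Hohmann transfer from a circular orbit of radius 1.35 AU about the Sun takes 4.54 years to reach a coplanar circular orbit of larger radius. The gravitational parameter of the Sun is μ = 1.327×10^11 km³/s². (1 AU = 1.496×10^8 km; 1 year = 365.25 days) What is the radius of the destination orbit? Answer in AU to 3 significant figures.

In km: r₁ = 1.35 × 1.496×10^8 = 2.0196×10^8 km.
Transfer time t = 4.54 years × 365.25 × 86400 s = 1.43271504×10^8 s, and t = π√(a_t³/μ).
So a_t = (μ t²/π²)^(1/3) = (1.327×10^11 × (1.43271504×10^8)² / π²)^(1/3) = 6.5107×10^8 km.
Since a_t = (r₁ + r₂)/2, r₂ = 2a_t − r₁ = 2×6.5107×10^8 − 2.0196×10^8 = 1.10018×10^9 km.
In AU: r₂ = 1.10018×10^9 / 1.496×10^8 = 7.35 AU.

r₂ = 7.35 AU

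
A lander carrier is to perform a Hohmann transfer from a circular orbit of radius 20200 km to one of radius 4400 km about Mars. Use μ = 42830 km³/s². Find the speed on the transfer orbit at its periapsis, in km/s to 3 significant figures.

v = 4.00 km/s

The Hohmann ellipse has a_t = (r₁ + r₂)/2 = 12300 km.
The periapsis of the transfer ellipse is at r = 4400 km.
From the vis-viva equation, v = √[μ(2/r − 1/a_t)] = 3.998 km/s.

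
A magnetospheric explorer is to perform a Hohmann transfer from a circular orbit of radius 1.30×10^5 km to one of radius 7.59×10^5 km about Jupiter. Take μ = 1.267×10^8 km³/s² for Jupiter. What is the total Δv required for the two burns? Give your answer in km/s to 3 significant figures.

Δv = 15.5 km/s

Transfer-ellipse semi-major axis a_t = (r₁ + r₂)/2 = (1.300×10^5 + 7.590×10^5)/2 = 4.445×10^5 km.
At r₁ the circular-orbit speed is v₁ = √(μ/r₁) = 31.219 km/s.
Transfer-orbit speed at r₁ (vis-viva): v_p = √[μ(2/r₁ − 1/a_t)] = 40.795 km/s.
First burn Δv₁ = |v_p − v₁| = 9.576 km/s.
At r₂, v₂ = √(μ/r₂) = 12.92 km/s.
Transfer-orbit speed at r₂: v_a = √[μ(2/r₂ − 1/a_t)] = 6.987 km/s.
Second burn Δv₂ = |v₂ − v_a| = 5.933 km/s.
Total Δv = Δv₁ + Δv₂ = 15.51 km/s.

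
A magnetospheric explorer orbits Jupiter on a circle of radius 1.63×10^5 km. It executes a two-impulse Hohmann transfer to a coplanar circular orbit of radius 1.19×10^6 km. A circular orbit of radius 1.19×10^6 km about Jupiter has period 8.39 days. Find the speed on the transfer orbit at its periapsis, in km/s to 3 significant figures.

From Kepler's third law T² = 4π²r³/μ at r = 1.19×10^6 km, T = 8.39 days = 8.39 × 86400 s = 7.24896×10^5 s: μ = 4π²r³/T² = 1.26605×10^8 km³/s².
Semi-major axis of the transfer orbit: a_t = (1.630×10^5 + 1.190×10^6)/2 = 6.765×10^5 km.
The periapsis of the transfer ellipse is at r = 1.630×10^5 km.
From the vis-viva equation, v = √[μ(2/r − 1/a_t)] = 36.96 km/s.

v = 37.0 km/s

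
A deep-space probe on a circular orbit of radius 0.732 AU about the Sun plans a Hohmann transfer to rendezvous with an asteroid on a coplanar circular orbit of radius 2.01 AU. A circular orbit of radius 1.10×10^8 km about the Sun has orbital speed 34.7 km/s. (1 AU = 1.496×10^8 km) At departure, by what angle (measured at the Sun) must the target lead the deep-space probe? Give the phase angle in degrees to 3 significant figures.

From the circular-orbit relation v² = μ/r at r = 1.10×10^8 km: μ = v²r = (34.7)² × 1.10×10^8 = 1.32450×10^11 km³/s².
In km: r₁ = 0.732 × 1.496×10^8 = 1.095072×10^8 km; r₂ = 2.01 × 1.496×10^8 = 3.00696×10^8 km.
Semi-major axis of the transfer orbit: a_t = (1.095072×10^8 + 3.00696×10^8)/2 = 2.051016×10^8 km.
The half-period of the transfer ellipse is t = π√(a_t³/μ) = 2.536×10^7 s.
Target angular speed ω₂ = √(μ/r₂³) = 6.980×10^-8 rad/s.
Angle swept by the target during transfer: ω₂·t = 1.770 rad = 101.4°.
The deep-space probe traverses 180° on the transfer ellipse, so the target must lead by 180° − 101.4° = 78.6°.

φ = 78.6°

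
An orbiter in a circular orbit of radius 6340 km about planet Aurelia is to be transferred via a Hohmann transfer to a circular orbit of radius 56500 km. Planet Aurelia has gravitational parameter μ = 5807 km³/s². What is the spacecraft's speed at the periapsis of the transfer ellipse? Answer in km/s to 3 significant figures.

Semi-major axis of the transfer orbit: a_t = (6340 + 56500)/2 = 31420 km.
The periapsis of the transfer ellipse is at r = 6340 km.
Applying v² = μ(2/r − 1/a_t): v = 1.283 km/s.

v = 1.28 km/s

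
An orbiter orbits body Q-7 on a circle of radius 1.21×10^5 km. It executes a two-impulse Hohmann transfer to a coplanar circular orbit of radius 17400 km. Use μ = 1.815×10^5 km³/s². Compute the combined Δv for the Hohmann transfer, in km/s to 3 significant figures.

The Hohmann ellipse has a_t = (r₁ + r₂)/2 = 69200 km.
Circular speed at r₁: v₁ = √(μ/r₁) = √(1.815×10^5/1.210×10^5) = 1.2247 km/s.
On the transfer ellipse at r₁, vis-viva gives v_a = √[μ(2/r₁ − 1/a_t)] = 0.61414 km/s.
First burn Δv₁ = |v_a − v₁| = 0.6106 km/s.
At r₂, v₂ = √(μ/r₂) = 3.230 km/s.
Transfer-orbit speed at r₂: v_p = √[μ(2/r₂ − 1/a_t)] = 4.271 km/s.
Second burn Δv₂ = |v₂ − v_p| = 1.041 km/s.
Total Δv = Δv₁ + Δv₂ = 1.652 km/s.

Δv = 1.65 km/s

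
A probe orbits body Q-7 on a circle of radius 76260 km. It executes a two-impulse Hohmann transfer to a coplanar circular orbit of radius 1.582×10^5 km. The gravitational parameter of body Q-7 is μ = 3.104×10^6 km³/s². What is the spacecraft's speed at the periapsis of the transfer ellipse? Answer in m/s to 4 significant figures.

v = 7411 m/s

Semi-major axis of the transfer orbit: a_t = (76260 + 1.582×10^5)/2 = 1.1723×10^5 km.
At periapsis, r = 76260 km.
Applying v² = μ(2/r − 1/a_t): v = 7.411 km/s.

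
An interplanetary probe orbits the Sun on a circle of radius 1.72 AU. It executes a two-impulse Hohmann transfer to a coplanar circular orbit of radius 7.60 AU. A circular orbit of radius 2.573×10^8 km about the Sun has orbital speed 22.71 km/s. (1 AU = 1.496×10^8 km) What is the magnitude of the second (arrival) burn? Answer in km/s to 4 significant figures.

From the circular-orbit relation v² = μ/r at r = 2.573×10^8 km: μ = v²r = (22.71)² × 2.573×10^8 = 1.32701×10^11 km³/s².
In km: r₁ = 1.72 × 1.496×10^8 = 2.57312×10^8 km; r₂ = 7.60 × 1.496×10^8 = 1.13696×10^9 km.
Transfer-ellipse semi-major axis a_t = (r₁ + r₂)/2 = (2.57312×10^8 + 1.13696×10^9)/2 = 6.97136×10^8 km.
Circular speed at r = 1.13696×10^9 km: v_c = √(μ/r) = 10.8035 km/s.
Vis-viva on the transfer ellipse at r = 1.13696×10^9 km gives v_t = √[μ(2/r − 1/a_t)] = 6.56350 km/s.
Δv₂ = |v_t − v_c| = |6.56350 − 10.8035| = 4.240 km/s.

Δv₂ = 4.240 km/s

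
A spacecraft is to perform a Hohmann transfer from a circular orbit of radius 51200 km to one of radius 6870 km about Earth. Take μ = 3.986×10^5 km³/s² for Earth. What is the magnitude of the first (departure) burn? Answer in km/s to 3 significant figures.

Semi-major axis of the transfer orbit: a_t = (51200 + 6870)/2 = 29035 km.
Circular speed at r = 51200 km: v_c = √(μ/r) = 2.790 km/s.
Vis-viva on the transfer ellipse at r = 51200 km gives v_t = √[μ(2/r − 1/a_t)] = 1.357 km/s.
Δv₁ = |v_t − v_c| = |1.357 − 2.790| = 1.433 km/s.

Δv₁ = 1.43 km/s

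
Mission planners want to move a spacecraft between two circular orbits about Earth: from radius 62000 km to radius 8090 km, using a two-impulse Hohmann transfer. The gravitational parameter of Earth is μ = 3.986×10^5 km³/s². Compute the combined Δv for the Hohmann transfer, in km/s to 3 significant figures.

Δv = 3.63 km/s

The Hohmann ellipse has a_t = (r₁ + r₂)/2 = 35045 km.
Circular speed at r₁: v₁ = √(μ/r₁) = √(3.986×10^5/62000) = 2.5356 km/s.
Transfer-orbit speed at r₁ (vis-viva equation): v_a = √[μ(2/r₁ − 1/a_t)] = 1.2182 km/s.
First burn Δv₁ = |v_a − v₁| = 1.317 km/s.
At r₂, v₂ = √(μ/r₂) = 7.019 km/s.
Transfer-orbit speed at r₂: v_p = √[μ(2/r₂ − 1/a_t)] = 9.336 km/s.
Second burn Δv₂ = |v₂ − v_p| = 2.317 km/s.
Δv = Δv₁ + Δv₂ = 1.317 + 2.317 = 3.634 km/s.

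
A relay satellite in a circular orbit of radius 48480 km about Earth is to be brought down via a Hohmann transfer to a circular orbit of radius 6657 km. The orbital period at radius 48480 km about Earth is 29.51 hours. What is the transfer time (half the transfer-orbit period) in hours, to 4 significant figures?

From Kepler's third law T² = 4π²r³/μ at r = 48480 km, T = 29.51 hours = 29.51 × 3600 s = 1.06236×10^5 s: μ = 4π²r³/T² = 3.98570×10^5 km³/s².
Semi-major axis of the transfer orbit: a_t = (48480 + 6657)/2 = 27568.5 km.
Half the transfer-orbit period gives t = π√(a_t³/μ) = 22778 s.
Converting: 22778 s ÷ 3600 s/hour = 6.327 hours.

t = 6.327 hours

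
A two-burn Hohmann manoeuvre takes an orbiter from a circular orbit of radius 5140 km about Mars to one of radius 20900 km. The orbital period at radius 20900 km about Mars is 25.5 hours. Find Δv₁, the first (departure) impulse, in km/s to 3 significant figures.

Δv₁ = 0.770 km/s

From Kepler's third law T² = 4π²r³/μ at r = 20900 km, T = 25.5 hours = 25.5 × 3600 s = 91800 s: μ = 4π²r³/T² = 42767.4 km³/s².
Transfer-ellipse semi-major axis a_t = (r₁ + r₂)/2 = (5140 + 20900)/2 = 13020 km.
On the circular orbit at r = 5140 km, v_c = √(μ/r) = 2.8845 km/s.
Vis-viva on the transfer ellipse at r = 5140 km gives v_t = √[μ(2/r − 1/a_t)] = 3.6546 km/s.
Δv₁ = |v_t − v_c| = |3.6546 − 2.8845| = 0.7701 km/s.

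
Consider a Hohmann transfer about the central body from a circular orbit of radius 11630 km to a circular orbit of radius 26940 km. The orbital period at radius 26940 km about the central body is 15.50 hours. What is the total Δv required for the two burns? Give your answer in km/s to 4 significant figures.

From Kepler's third law T² = 4π²r³/μ at r = 26940 km, T = 15.50 hours = 15.50 × 3600 s = 55800 s: μ = 4π²r³/T² = 2.47904×10^5 km³/s².
Transfer-ellipse semi-major axis a_t = (r₁ + r₂)/2 = (11630 + 26940)/2 = 19285 km.
At r₁ the circular-orbit speed is v₁ = √(μ/r₁) = 4.6169 km/s.
On the transfer ellipse at r₁, vis-viva equation gives v_p = √[μ(2/r₁ − 1/a_t)] = 5.4568 km/s.
First burn Δv₁ = |v_p − v₁| = 0.8399 km/s.
Circular speed at r₂: v₂ = √(μ/r₂) = 3.0335 km/s.
Transfer-orbit speed at r₂: v_a = √[μ(2/r₂ − 1/a_t)] = 2.3557 km/s.
Second burn Δv₂ = |v₂ − v_a| = 0.6778 km/s.
Total Δv = Δv₁ + Δv₂ = 1.518 km/s.

Δv = 1.518 km/s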